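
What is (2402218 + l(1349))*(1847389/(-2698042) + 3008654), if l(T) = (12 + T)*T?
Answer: 34403530925151474353/2698042 ≈ 1.2751e+13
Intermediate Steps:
l(T) = T*(12 + T)
(2402218 + l(1349))*(1847389/(-2698042) + 3008654) = (2402218 + 1349*(12 + 1349))*(1847389/(-2698042) + 3008654) = (2402218 + 1349*1361)*(1847389*(-1/2698042) + 3008654) = (2402218 + 1835989)*(-1847389/2698042 + 3008654) = 4238207*(8117473008079/2698042) = 34403530925151474353/2698042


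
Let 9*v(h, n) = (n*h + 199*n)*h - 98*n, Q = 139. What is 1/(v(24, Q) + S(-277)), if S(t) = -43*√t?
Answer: 6572754/533388339649 + 3483*I*√277/533388339649 ≈ 1.2323e-5 + 1.0868e-7*I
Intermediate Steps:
v(h, n) = -98*n/9 + h*(199*n + h*n)/9 (v(h, n) = ((n*h + 199*n)*h - 98*n)/9 = ((h*n + 199*n)*h - 98*n)/9 = ((199*n + h*n)*h - 98*n)/9 = (h*(199*n + h*n) - 98*n)/9 = (-98*n + h*(199*n + h*n))/9 = -98*n/9 + h*(199*n + h*n)/9)
1/(v(24, Q) + S(-277)) = 1/((⅑)*139*(-98 + 24² + 199*24) - 43*I*√277) = 1/((⅑)*139*(-98 + 576 + 4776) - 43*I*√277) = 1/((⅑)*139*5254 - 43*I*√277) = 1/(730306/9 - 43*I*√277)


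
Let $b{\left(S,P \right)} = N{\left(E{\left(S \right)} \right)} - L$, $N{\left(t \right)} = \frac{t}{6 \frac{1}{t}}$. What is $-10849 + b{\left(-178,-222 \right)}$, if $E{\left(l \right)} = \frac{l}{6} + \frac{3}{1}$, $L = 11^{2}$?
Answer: $- \frac{292990}{27} \approx -10851.0$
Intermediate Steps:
$L = 121$
$E{\left(l \right)} = 3 + \frac{l}{6}$ ($E{\left(l \right)} = l \frac{1}{6} + 3 \cdot 1 = \frac{l}{6} + 3 = 3 + \frac{l}{6}$)
$N{\left(t \right)} = \frac{t^{2}}{6}$ ($N{\left(t \right)} = t \frac{t}{6} = \frac{t^{2}}{6}$)
$b{\left(S,P \right)} = -121 + \frac{\left(3 + \frac{S}{6}\right)^{2}}{6}$ ($b{\left(S,P \right)} = \frac{\left(3 + \frac{S}{6}\right)^{2}}{6} - 121 = -121 + \frac{\left(3 + \frac{S}{6}\right)^{2}}{6}$)
$-10849 + b{\left(-178,-222 \right)} = -10849 - \left(121 - \frac{\left(18 - 178\right)^{2}}{216}\right) = -10849 - \left(121 - \frac{\left(-160\right)^{2}}{216}\right) = -10849 + \left(-121 + \frac{1}{216} \cdot 25600\right) = -10849 + \left(-121 + \frac{3200}{27}\right) = -10849 - \frac{67}{27} = - \frac{292990}{27}$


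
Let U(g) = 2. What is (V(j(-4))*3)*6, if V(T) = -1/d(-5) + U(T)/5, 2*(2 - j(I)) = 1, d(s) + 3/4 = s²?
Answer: 3132/485 ≈ 6.4577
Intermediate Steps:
d(s) = -¾ + s²
j(I) = 3/2 (j(I) = 2 - ½*1 = 2 - ½ = 3/2)
V(T) = 174/485 (V(T) = -1/(-¾ + (-5)²) + 2/5 = -1/(-¾ + 25) + 2*(⅕) = -1/97/4 + ⅖ = -1*4/97 + ⅖ = -4/97 + ⅖ = 174/485)
(V(j(-4))*3)*6 = ((174/485)*3)*6 = (522/485)*6 = 3132/485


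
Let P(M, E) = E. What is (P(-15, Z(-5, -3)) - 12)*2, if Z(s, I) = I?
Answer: -30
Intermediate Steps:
(P(-15, Z(-5, -3)) - 12)*2 = (-3 - 12)*2 = -15*2 = -30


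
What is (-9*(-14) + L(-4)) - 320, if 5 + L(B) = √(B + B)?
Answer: -199 + 2*I*√2 ≈ -199.0 + 2.8284*I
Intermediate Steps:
L(B) = -5 + √2*√B (L(B) = -5 + √(B + B) = -5 + √(2*B) = -5 + √2*√B)
(-9*(-14) + L(-4)) - 320 = (-9*(-14) + (-5 + √2*√(-4))) - 320 = (126 + (-5 + √2*(2*I))) - 320 = (126 + (-5 + 2*I*√2)) - 320 = (121 + 2*I*√2) - 320 = -199 + 2*I*√2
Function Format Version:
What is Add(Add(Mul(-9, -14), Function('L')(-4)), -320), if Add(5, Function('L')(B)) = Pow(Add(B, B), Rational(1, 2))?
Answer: Add(-199, Mul(2, I, Pow(2, Rational(1, 2)))) ≈ Add(-199.00, Mul(2.8284, I))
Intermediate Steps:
Function('L')(B) = Add(-5, Mul(Pow(2, Rational(1, 2)), Pow(B, Rational(1, 2)))) (Function('L')(B) = Add(-5, Pow(Add(B, B), Rational(1, 2))) = Add(-5, Pow(Mul(2, B), Rational(1, 2))) = Add(-5, Mul(Pow(2, Rational(1, 2)), Pow(B, Rational(1, 2)))))
Add(Add(Mul(-9, -14), Function('L')(-4)), -320) = Add(Add(Mul(-9, -14), Add(-5, Mul(Pow(2, Rational(1, 2)), Pow(-4, Rational(1, 2))))), -320) = Add(Add(126, Add(-5, Mul(Pow(2, Rational(1, 2)), Mul(2, I)))), -320) = Add(Add(126, Add(-5, Mul(2, I, Pow(2, Rational(1, 2))))), -320) = Add(Add(121, Mul(2, I, Pow(2, Rational(1, 2)))), -320) = Add(-199, Mul(2, I, Pow(2, Rational(1, 2))))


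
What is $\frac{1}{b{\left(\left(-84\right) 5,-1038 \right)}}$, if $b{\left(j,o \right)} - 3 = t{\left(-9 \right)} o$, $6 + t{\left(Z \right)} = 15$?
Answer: $- \frac{1}{9339} \approx -0.00010708$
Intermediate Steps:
$t{\left(Z \right)} = 9$ ($t{\left(Z \right)} = -6 + 15 = 9$)
$b{\left(j,o \right)} = 3 + 9 o$
$\frac{1}{b{\left(\left(-84\right) 5,-1038 \right)}} = \frac{1}{3 + 9 \left(-1038\right)} = \frac{1}{3 - 9342} = \frac{1}{-9339} = - \frac{1}{9339}$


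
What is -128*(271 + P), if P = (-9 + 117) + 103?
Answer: -61696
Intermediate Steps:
P = 211 (P = 108 + 103 = 211)
-128*(271 + P) = -128*(271 + 211) = -128*482 = -61696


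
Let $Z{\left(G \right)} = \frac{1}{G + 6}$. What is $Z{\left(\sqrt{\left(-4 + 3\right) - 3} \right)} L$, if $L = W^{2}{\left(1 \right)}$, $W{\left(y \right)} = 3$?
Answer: $\frac{27}{20} - \frac{9 i}{20} \approx 1.35 - 0.45 i$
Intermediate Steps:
$L = 9$ ($L = 3^{2} = 9$)
$Z{\left(G \right)} = \frac{1}{6 + G}$
$Z{\left(\sqrt{\left(-4 + 3\right) - 3} \right)} L = \frac{1}{6 + \sqrt{\left(-4 + 3\right) - 3}} \cdot 9 = \frac{1}{6 + \sqrt{-1 - 3}} \cdot 9 = \frac{1}{6 + \sqrt{-4}} \cdot 9 = \frac{1}{6 + 2 i} 9 = \frac{6 - 2 i}{40} \cdot 9 = \frac{9 \left(6 - 2 i\right)}{40}$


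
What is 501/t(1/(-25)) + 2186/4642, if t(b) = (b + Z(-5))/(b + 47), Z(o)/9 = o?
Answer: -681960568/1306723 ≈ -521.89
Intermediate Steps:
Z(o) = 9*o
t(b) = (-45 + b)/(47 + b) (t(b) = (b + 9*(-5))/(b + 47) = (b - 45)/(47 + b) = (-45 + b)/(47 + b))
501/t(1/(-25)) + 2186/4642 = 501/(((-45 + 1/(-25))/(47 + 1/(-25)))) + 2186/4642 = 501/(((-45 - 1/25)/(47 - 1/25))) + 2186*(1/4642) = 501/((-1126/25/(1174/25))) + 1093/2321 = 501/(((25/1174)*(-1126/25))) + 1093/2321 = 501/(-563/587) + 1093/2321 = 501*(-587/563) + 1093/2321 = -294087/563 + 1093/2321 = -681960568/1306723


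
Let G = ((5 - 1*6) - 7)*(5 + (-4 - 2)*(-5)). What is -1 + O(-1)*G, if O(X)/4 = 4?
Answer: -4481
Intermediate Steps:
O(X) = 16 (O(X) = 4*4 = 16)
G = -280 (G = ((5 - 6) - 7)*(5 - 6*(-5)) = (-1 - 7)*(5 + 30) = -8*35 = -280)
-1 + O(-1)*G = -1 + 16*(-280) = -1 - 4480 = -4481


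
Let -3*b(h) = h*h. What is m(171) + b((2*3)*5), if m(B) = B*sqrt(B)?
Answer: -300 + 513*sqrt(19) ≈ 1936.1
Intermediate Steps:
b(h) = -h**2/3 (b(h) = -h*h/3 = -h**2/3)
m(B) = B**(3/2)
m(171) + b((2*3)*5) = 171**(3/2) - ((2*3)*5)**2/3 = 513*sqrt(19) - (6*5)**2/3 = 513*sqrt(19) - 1/3*30**2 = 513*sqrt(19) - 1/3*900 = 513*sqrt(19) - 300 = -300 + 513*sqrt(19)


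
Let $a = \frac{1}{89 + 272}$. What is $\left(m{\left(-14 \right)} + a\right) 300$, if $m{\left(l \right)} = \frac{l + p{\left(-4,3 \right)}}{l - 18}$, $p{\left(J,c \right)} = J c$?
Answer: $\frac{353175}{1444} \approx 244.58$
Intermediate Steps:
$a = \frac{1}{361} \approx 0.0027701$
$m{\left(l \right)} = \frac{-12 + l}{-18 + l}$ ($m{\left(l \right)} = \frac{l - 12}{l - 18} = \frac{l - 12}{-18 + l} = \frac{-12 + l}{-18 + l}$)
$\left(m{\left(-14 \right)} + a\right) 300 = \left(\frac{-12 - 14}{-18 - 14} + \frac{1}{361}\right) 300 = \left(\frac{1}{-32} \left(-26\right) + \frac{1}{361}\right) 300 = \left(\left(- \frac{1}{32}\right) \left(-26\right) + \frac{1}{361}\right) 300 = \left(\frac{13}{16} + \frac{1}{361}\right) 300 = \frac{4709}{5776} \cdot 300 = \frac{353175}{1444}$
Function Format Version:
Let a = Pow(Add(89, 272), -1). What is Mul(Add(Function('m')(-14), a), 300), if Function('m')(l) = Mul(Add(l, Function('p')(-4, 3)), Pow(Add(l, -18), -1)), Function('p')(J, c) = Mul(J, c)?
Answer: Rational(353175, 1444) ≈ 244.58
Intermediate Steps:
a = Rational(1, 361) (a = Pow(361, -1) = Rational(1, 361) ≈ 0.0027701)
Function('m')(l) = Mul(Pow(Add(-18, l), -1), Add(-12, l)) (Function('m')(l) = Mul(Add(l, Mul(-4, 3)), Pow(Add(l, -18), -1)) = Mul(Add(l, -12), Pow(Add(-18, l), -1)) = Mul(Add(-12, l), Pow(Add(-18, l), -1)) = Mul(Pow(Add(-18, l), -1), Add(-12, l)))
Mul(Add(Function('m')(-14), a), 300) = Mul(Add(Mul(Pow(Add(-18, -14), -1), Add(-12, -14)), Rational(1, 361)), 300) = Mul(Add(Mul(Pow(-32, -1), -26), Rational(1, 361)), 300) = Mul(Add(Mul(Rational(-1, 32), -26), Rational(1, 361)), 300) = Mul(Add(Rational(13, 16), Rational(1, 361)), 300) = Mul(Rational(4709, 5776), 300) = Rational(353175, 1444)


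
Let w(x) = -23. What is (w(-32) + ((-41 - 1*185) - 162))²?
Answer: 168921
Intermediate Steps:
(w(-32) + ((-41 - 1*185) - 162))² = (-23 + ((-41 - 1*185) - 162))² = (-23 + ((-41 - 185) - 162))² = (-23 + (-226 - 162))² = (-23 - 388)² = (-411)² = 168921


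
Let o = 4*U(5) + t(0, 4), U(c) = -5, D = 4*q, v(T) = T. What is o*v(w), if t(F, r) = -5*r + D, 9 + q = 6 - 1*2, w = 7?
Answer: -420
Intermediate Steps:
q = -5 (q = -9 + (6 - 1*2) = -9 + (6 - 2) = -9 + 4 = -5)
D = -20 (D = 4*(-5) = -20)
t(F, r) = -20 - 5*r (t(F, r) = -5*r - 20 = -20 - 5*r)
o = -60 (o = 4*(-5) + (-20 - 5*4) = -20 + (-20 - 20) = -20 - 40 = -60)
o*v(w) = -60*7 = -420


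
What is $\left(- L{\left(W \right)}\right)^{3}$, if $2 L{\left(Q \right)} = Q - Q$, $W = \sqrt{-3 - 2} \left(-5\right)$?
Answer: $0$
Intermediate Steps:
$W = - 5 i \sqrt{5}$ ($W = \sqrt{-5} \left(-5\right) = i \sqrt{5} \left(-5\right) = - 5 i \sqrt{5} \approx - 11.18 i$)
$L{\left(Q \right)} = 0$ ($L{\left(Q \right)} = \frac{Q - Q}{2} = \frac{1}{2} \cdot 0 = 0$)
$\left(- L{\left(W \right)}\right)^{3} = \left(\left(-1\right) 0\right)^{3} = 0^{3} = 0$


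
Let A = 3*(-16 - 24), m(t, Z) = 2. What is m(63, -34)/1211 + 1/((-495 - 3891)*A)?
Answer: 1053851/637373520 ≈ 0.0016534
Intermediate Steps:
A = -120 (A = 3*(-40) = -120)
m(63, -34)/1211 + 1/((-495 - 3891)*A) = 2/1211 + 1/(-495 - 3891*(-120)) = 2*(1/1211) - 1/120/(-4386) = 2/1211 - 1/4386*(-1/120) = 2/1211 + 1/526320 = 1053851/637373520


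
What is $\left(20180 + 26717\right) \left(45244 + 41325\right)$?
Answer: $4059826393$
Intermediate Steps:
$\left(20180 + 26717\right) \left(45244 + 41325\right) = 46897 \cdot 86569 = 4059826393$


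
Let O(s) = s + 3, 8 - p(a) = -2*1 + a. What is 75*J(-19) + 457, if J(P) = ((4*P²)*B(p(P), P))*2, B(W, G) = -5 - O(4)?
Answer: -2598743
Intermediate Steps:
p(a) = 10 - a (p(a) = 8 - (-2*1 + a) = 8 - (-2 + a) = 8 + (2 - a) = 10 - a)
O(s) = 3 + s
B(W, G) = -12 (B(W, G) = -5 - (3 + 4) = -5 - 1*7 = -5 - 7 = -12)
J(P) = -96*P² (J(P) = ((4*P²)*(-12))*2 = -48*P²*2 = -96*P²)
75*J(-19) + 457 = 75*(-96*(-19)²) + 457 = 75*(-96*361) + 457 = 75*(-34656) + 457 = -2599200 + 457 = -2598743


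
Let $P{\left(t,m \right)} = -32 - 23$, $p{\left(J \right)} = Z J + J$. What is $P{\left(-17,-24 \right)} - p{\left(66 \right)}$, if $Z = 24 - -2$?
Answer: $-1837$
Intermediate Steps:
$Z = 26$ ($Z = 24 + 2 = 26$)
$p{\left(J \right)} = 27 J$ ($p{\left(J \right)} = 26 J + J = 27 J$)
$P{\left(t,m \right)} = -55$ ($P{\left(t,m \right)} = -32 - 23 = -55$)
$P{\left(-17,-24 \right)} - p{\left(66 \right)} = -55 - 27 \cdot 66 = -55 - 1782 = -1837$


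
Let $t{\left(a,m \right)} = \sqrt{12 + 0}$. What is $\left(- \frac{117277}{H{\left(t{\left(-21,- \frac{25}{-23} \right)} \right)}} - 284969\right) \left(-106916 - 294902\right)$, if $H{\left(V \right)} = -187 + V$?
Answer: $\frac{3993962643710812}{34957} - \frac{94248019172 \sqrt{3}}{34957} \approx 1.1425 \cdot 10^{11}$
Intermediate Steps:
$t{\left(a,m \right)} = 2 \sqrt{3}$ ($t{\left(a,m \right)} = \sqrt{12} = 2 \sqrt{3}$)
$\left(- \frac{117277}{H{\left(t{\left(-21,- \frac{25}{-23} \right)} \right)}} - 284969\right) \left(-106916 - 294902\right) = \left(- \frac{117277}{-187 + 2 \sqrt{3}} - 284969\right) \left(-106916 - 294902\right) = \left(-284969 - \frac{117277}{-187 + 2 \sqrt{3}}\right) \left(-401818\right) = 114505673642 + \frac{47124009586}{-187 + 2 \sqrt{3}}$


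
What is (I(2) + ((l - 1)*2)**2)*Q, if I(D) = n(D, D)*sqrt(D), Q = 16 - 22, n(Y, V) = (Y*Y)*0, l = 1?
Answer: 0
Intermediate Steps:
n(Y, V) = 0 (n(Y, V) = Y**2*0 = 0)
Q = -6
I(D) = 0 (I(D) = 0*sqrt(D) = 0)
(I(2) + ((l - 1)*2)**2)*Q = (0 + ((1 - 1)*2)**2)*(-6) = (0 + (0*2)**2)*(-6) = (0 + 0**2)*(-6) = (0 + 0)*(-6) = 0*(-6) = 0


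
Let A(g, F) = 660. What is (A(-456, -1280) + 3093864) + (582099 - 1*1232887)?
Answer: 2443736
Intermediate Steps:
(A(-456, -1280) + 3093864) + (582099 - 1*1232887) = (660 + 3093864) + (582099 - 1*1232887) = 3094524 + (582099 - 1232887) = 3094524 - 650788 = 2443736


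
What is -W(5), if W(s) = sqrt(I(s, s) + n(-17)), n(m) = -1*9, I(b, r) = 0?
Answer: -3*I ≈ -3.0*I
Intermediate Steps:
n(m) = -9
W(s) = 3*I (W(s) = sqrt(0 - 9) = sqrt(-9) = 3*I)
-W(5) = -3*I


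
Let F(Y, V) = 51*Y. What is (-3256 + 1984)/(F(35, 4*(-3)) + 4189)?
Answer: -636/2987 ≈ -0.21292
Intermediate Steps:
(-3256 + 1984)/(F(35, 4*(-3)) + 4189) = (-3256 + 1984)/(51*35 + 4189) = -1272/(1785 + 4189) = -1272/5974 = -1272*1/5974 = -636/2987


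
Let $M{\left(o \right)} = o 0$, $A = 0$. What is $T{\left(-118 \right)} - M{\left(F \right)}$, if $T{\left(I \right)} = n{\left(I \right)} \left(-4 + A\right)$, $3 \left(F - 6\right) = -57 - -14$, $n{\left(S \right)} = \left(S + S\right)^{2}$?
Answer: $-222784$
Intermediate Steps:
$n{\left(S \right)} = 4 S^{2}$ ($n{\left(S \right)} = \left(2 S\right)^{2} = 4 S^{2}$)
$F = - \frac{25}{3}$ ($F = 6 + \frac{-57 - -14}{3} = 6 + \frac{-57 + 14}{3} = 6 + \frac{1}{3} \left(-43\right) = 6 - \frac{43}{3} = - \frac{25}{3} \approx -8.3333$)
$M{\left(o \right)} = 0$
$T{\left(I \right)} = - 16 I^{2}$ ($T{\left(I \right)} = 4 I^{2} \left(-4 + 0\right) = 4 I^{2} \left(-4\right) = - 16 I^{2}$)
$T{\left(-118 \right)} - M{\left(F \right)} = - 16 \left(-118\right)^{2} - 0 = \left(-16\right) 13924 + 0 = -222784 + 0 = -222784$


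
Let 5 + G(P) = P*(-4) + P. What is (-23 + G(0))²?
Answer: 784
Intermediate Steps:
G(P) = -5 - 3*P (G(P) = -5 + (P*(-4) + P) = -5 + (-4*P + P) = -5 - 3*P)
(-23 + G(0))² = (-23 + (-5 - 3*0))² = (-23 + (-5 + 0))² = (-23 - 5)² = (-28)² = 784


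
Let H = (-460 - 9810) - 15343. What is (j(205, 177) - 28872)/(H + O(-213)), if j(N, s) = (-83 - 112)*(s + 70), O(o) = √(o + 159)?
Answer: 1973148681/656025823 + 231111*I*√6/656025823 ≈ 3.0077 + 0.00086293*I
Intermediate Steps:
O(o) = √(159 + o)
j(N, s) = -13650 - 195*s (j(N, s) = -195*(70 + s) = -13650 - 195*s)
H = -25613 (H = -10270 - 15343 = -25613)
(j(205, 177) - 28872)/(H + O(-213)) = ((-13650 - 195*177) - 28872)/(-25613 + √(159 - 213)) = ((-13650 - 34515) - 28872)/(-25613 + √(-54)) = (-48165 - 28872)/(-25613 + 3*I*√6) = -77037/(-25613 + 3*I*√6)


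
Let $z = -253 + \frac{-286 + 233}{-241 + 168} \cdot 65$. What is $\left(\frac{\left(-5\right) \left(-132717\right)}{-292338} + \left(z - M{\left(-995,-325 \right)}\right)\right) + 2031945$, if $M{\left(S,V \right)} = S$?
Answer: $\frac{14459956424581}{7113558} \approx 2.0327 \cdot 10^{6}$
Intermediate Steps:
$z = - \frac{15024}{73}$ ($z = -253 + - \frac{53}{-73} \cdot 65 = -253 + \left(-53\right) \left(- \frac{1}{73}\right) 65 = -253 + \frac{53}{73} \cdot 65 = -253 + \frac{3445}{73} = - \frac{15024}{73} \approx -205.81$)
$\left(\frac{\left(-5\right) \left(-132717\right)}{-292338} + \left(z - M{\left(-995,-325 \right)}\right)\right) + 2031945 = \left(\frac{\left(-5\right) \left(-132717\right)}{-292338} - - \frac{57611}{73}\right) + 2031945 = \left(663585 \left(- \frac{1}{292338}\right) + \left(- \frac{15024}{73} + 995\right)\right) + 2031945 = \left(- \frac{221195}{97446} + \frac{57611}{73}\right) + 2031945 = \frac{5597814271}{7113558} + 2031945 = \frac{14459956424581}{7113558}$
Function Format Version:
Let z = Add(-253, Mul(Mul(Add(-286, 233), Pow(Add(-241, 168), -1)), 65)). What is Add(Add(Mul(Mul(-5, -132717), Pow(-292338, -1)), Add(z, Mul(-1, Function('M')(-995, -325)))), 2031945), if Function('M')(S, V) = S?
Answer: Rational(14459956424581, 7113558) ≈ 2.0327e+6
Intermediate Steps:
z = Rational(-15024, 73) (z = Add(-253, Mul(Mul(-53, Pow(-73, -1)), 65)) = Add(-253, Mul(Mul(-53, Rational(-1, 73)), 65)) = Add(-253, Mul(Rational(53, 73), 65)) = Add(-253, Rational(3445, 73)) = Rational(-15024, 73) ≈ -205.81)
Add(Add(Mul(Mul(-5, -132717), Pow(-292338, -1)), Add(z, Mul(-1, Function('M')(-995, -325)))), 2031945) = Add(Add(Mul(Mul(-5, -132717), Pow(-292338, -1)), Add(Rational(-15024, 73), Mul(-1, -995))), 2031945) = Add(Add(Mul(663585, Rational(-1, 292338)), Add(Rational(-15024, 73), 995)), 2031945) = Add(Add(Rational(-221195, 97446), Rational(57611, 73)), 2031945) = Add(Rational(5597814271, 7113558), 2031945) = Rational(14459956424581, 7113558)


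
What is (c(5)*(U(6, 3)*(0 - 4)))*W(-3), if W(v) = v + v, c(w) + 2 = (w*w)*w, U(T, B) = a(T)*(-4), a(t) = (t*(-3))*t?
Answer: 1275264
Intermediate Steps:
a(t) = -3*t² (a(t) = (-3*t)*t = -3*t²)
U(T, B) = 12*T² (U(T, B) = -3*T²*(-4) = 12*T²)
c(w) = -2 + w³ (c(w) = -2 + (w*w)*w = -2 + w²*w = -2 + w³)
W(v) = 2*v
(c(5)*(U(6, 3)*(0 - 4)))*W(-3) = ((-2 + 5³)*((12*6²)*(0 - 4)))*(2*(-3)) = ((-2 + 125)*((12*36)*(-4)))*(-6) = (123*(432*(-4)))*(-6) = (123*(-1728))*(-6) = -212544*(-6) = 1275264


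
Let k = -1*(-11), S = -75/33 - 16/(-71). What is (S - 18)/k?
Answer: -15657/8591 ≈ -1.8225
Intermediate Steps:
S = -1599/781 (S = -75*1/33 - 16*(-1/71) = -25/11 + 16/71 = -1599/781 ≈ -2.0474)
k = 11
(S - 18)/k = (-1599/781 - 18)/11 = (1/11)*(-15657/781) = -15657/8591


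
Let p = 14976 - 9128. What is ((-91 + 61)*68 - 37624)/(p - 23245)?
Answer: 39664/17397 ≈ 2.2799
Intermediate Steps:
p = 5848
((-91 + 61)*68 - 37624)/(p - 23245) = ((-91 + 61)*68 - 37624)/(5848 - 23245) = (-30*68 - 37624)/(-17397) = (-2040 - 37624)*(-1/17397) = -39664*(-1/17397) = 39664/17397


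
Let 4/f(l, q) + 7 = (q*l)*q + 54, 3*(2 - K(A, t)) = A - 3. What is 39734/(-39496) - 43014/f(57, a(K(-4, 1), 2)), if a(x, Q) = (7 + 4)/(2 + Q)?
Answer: -812171430227/157984 ≈ -5.1408e+6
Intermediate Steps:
K(A, t) = 3 - A/3 (K(A, t) = 2 - (A - 3)/3 = 2 - (-3 + A)/3 = 2 + (1 - A/3) = 3 - A/3)
a(x, Q) = 11/(2 + Q)
f(l, q) = 4/(47 + l*q²) (f(l, q) = 4/(-7 + ((q*l)*q + 54)) = 4/(-7 + ((l*q)*q + 54)) = 4/(-7 + (l*q² + 54)) = 4/(-7 + (54 + l*q²)) = 4/(47 + l*q²))
39734/(-39496) - 43014/f(57, a(K(-4, 1), 2)) = 39734/(-39496) - (1010829/2 + 148333779/(2*(2 + 2)²)) = 39734*(-1/39496) - 43014/(4/(47 + 57*(11/4)²)) = -19867/19748 - 43014/(4/(47 + 57*(11*(¼))²)) = -19867/19748 - 43014/(4/(47 + 57*(11/4)²)) = -19867/19748 - 43014/(4/(47 + 57*(121/16))) = -19867/19748 - 43014/(4/(47 + 6897/16)) = -19867/19748 - 43014/(4/(7649/16)) = -19867/19748 - 43014/(4*(16/7649)) = -19867/19748 - 43014/64/7649 = -19867/19748 - 43014*7649/64 = -19867/19748 - 164507043/32 = -812171430227/157984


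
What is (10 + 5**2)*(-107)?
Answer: -3745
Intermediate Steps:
(10 + 5**2)*(-107) = (10 + 25)*(-107) = 35*(-107) = -3745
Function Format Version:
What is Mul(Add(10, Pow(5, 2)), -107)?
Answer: -3745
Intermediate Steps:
Mul(Add(10, Pow(5, 2)), -107) = Mul(Add(10, 25), -107) = Mul(35, -107) = -3745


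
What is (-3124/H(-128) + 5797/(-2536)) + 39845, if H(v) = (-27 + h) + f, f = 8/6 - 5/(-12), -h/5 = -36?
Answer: 62512765281/1569784 ≈ 39823.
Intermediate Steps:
h = 180 (h = -5*(-36) = 180)
f = 7/4 (f = 8*(⅙) - 5*(-1/12) = 4/3 + 5/12 = 7/4 ≈ 1.7500)
H(v) = 619/4 (H(v) = (-27 + 180) + 7/4 = 153 + 7/4 = 619/4)
(-3124/H(-128) + 5797/(-2536)) + 39845 = (-3124/619/4 + 5797/(-2536)) + 39845 = (-3124*4/619 + 5797*(-1/2536)) + 39845 = (-12496/619 - 5797/2536) + 39845 = -35278199/1569784 + 39845 = 62512765281/1569784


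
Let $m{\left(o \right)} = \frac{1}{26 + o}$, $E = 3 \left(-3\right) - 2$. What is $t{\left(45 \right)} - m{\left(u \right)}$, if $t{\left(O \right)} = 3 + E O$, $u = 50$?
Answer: $- \frac{37393}{76} \approx -492.01$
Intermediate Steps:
$E = -11$ ($E = -9 - 2 = -11$)
$t{\left(O \right)} = 3 - 11 O$
$t{\left(45 \right)} - m{\left(u \right)} = \left(3 - 495\right) - \frac{1}{26 + 50} = \left(3 - 495\right) - \frac{1}{76} = -492 - \frac{1}{76} = - \frac{37393}{76}$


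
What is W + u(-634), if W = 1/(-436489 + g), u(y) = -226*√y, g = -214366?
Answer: -1/650855 - 226*I*√634 ≈ -1.5364e-6 - 5690.5*I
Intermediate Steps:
W = -1/650855 (W = 1/(-436489 - 214366) = 1/(-650855) = -1/650855 ≈ -1.5364e-6)
W + u(-634) = -1/650855 - 226*I*√634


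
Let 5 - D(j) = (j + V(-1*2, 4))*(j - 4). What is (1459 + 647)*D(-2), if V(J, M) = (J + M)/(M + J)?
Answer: -2106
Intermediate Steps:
V(J, M) = 1 (V(J, M) = (J + M)/(J + M) = 1)
D(j) = 5 - (1 + j)*(-4 + j) (D(j) = 5 - (j + 1)*(j - 4) = 5 - (1 + j)*(-4 + j))
(1459 + 647)*D(-2) = (1459 + 647)*(9 - 1*(-2)² + 3*(-2)) = 2106*(9 - 1*4 - 6) = 2106*(9 - 4 - 6) = 2106*(-1) = -2106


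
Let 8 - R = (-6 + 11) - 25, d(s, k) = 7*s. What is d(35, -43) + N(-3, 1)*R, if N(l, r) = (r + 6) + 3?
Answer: 525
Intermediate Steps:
N(l, r) = 9 + r (N(l, r) = (6 + r) + 3 = 9 + r)
R = 28 (R = 8 - ((-6 + 11) - 25) = 8 - (5 - 25) = 8 - 1*(-20) = 8 + 20 = 28)
d(35, -43) + N(-3, 1)*R = 7*35 + (9 + 1)*28 = 245 + 10*28 = 245 + 280 = 525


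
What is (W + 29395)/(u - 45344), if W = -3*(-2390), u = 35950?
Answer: -36565/9394 ≈ -3.8924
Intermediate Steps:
W = 7170
(W + 29395)/(u - 45344) = (7170 + 29395)/(35950 - 45344) = 36565/(-9394) = 36565*(-1/9394) = -36565/9394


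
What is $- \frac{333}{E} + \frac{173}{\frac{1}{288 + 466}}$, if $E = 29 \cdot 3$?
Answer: $\frac{3782707}{29} \approx 1.3044 \cdot 10^{5}$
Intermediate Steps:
$E = 87$
$- \frac{333}{E} + \frac{173}{\frac{1}{288 + 466}} = - \frac{333}{87} + \frac{173}{\frac{1}{288 + 466}} = \left(-333\right) \frac{1}{87} + \frac{173}{\frac{1}{754}} = - \frac{111}{29} + 173 \frac{1}{\frac{1}{754}} = - \frac{111}{29} + 173 \cdot 754 = - \frac{111}{29} + 130442 = \frac{3782707}{29}$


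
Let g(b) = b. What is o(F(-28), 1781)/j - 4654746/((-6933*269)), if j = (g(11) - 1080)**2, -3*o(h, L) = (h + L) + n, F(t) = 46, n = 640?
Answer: 5317728560953/2131222981497 ≈ 2.4952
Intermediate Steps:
o(h, L) = -640/3 - L/3 - h/3 (o(h, L) = -((h + L) + 640)/3 = -((L + h) + 640)/3 = -(640 + L + h)/3 = -640/3 - L/3 - h/3)
j = 1142761 (j = (11 - 1080)**2 = (-1069)**2 = 1142761)
o(F(-28), 1781)/j - 4654746/((-6933*269)) = (-640/3 - 1/3*1781 - 1/3*46)/1142761 - 4654746/((-6933*269)) = (-640/3 - 1781/3 - 46/3)*(1/1142761) - 4654746/(-1864977) = -2467/3*1/1142761 - 4654746*(-1/1864977) = -2467/3428283 + 1551582/621659 = 5317728560953/2131222981497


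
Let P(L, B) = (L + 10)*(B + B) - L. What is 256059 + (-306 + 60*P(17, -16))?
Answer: 202893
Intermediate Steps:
P(L, B) = -L + 2*B*(10 + L) (P(L, B) = (10 + L)*(2*B) - L = 2*B*(10 + L) - L = -L + 2*B*(10 + L))
256059 + (-306 + 60*P(17, -16)) = 256059 + (-306 + 60*(-1*17 + 20*(-16) + 2*(-16)*17)) = 256059 + (-306 + 60*(-17 - 320 - 544)) = 256059 + (-306 + 60*(-881)) = 256059 + (-306 - 52860) = 256059 - 53166 = 202893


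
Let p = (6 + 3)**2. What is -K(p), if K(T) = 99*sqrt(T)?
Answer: -891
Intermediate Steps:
p = 81 (p = 9**2 = 81)
-K(p) = -99*sqrt(81) = -99*9 = -1*891 = -891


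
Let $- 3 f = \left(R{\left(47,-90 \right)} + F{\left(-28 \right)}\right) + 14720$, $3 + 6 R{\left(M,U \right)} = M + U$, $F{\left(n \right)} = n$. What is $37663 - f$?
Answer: $\frac{383020}{9} \approx 42558.0$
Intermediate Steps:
$R{\left(M,U \right)} = - \frac{1}{2} + \frac{M}{6} + \frac{U}{6}$ ($R{\left(M,U \right)} = - \frac{1}{2} + \frac{M + U}{6} = - \frac{1}{2} + \left(\frac{M}{6} + \frac{U}{6}\right) = - \frac{1}{2} + \frac{M}{6} + \frac{U}{6}$)
$f = - \frac{44053}{9}$ ($f = - \frac{\left(\left(- \frac{1}{2} + \frac{1}{6} \cdot 47 + \frac{1}{6} \left(-90\right)\right) - 28\right) + 14720}{3} = - \frac{\left(\left(- \frac{1}{2} + \frac{47}{6} - 15\right) - 28\right) + 14720}{3} = - \frac{\left(- \frac{23}{3} - 28\right) + 14720}{3} = - \frac{- \frac{107}{3} + 14720}{3} = \left(- \frac{1}{3}\right) \frac{44053}{3} = - \frac{44053}{9} \approx -4894.8$)
$37663 - f = 37663 - - \frac{44053}{9} = 37663 + \frac{44053}{9} = \frac{383020}{9}$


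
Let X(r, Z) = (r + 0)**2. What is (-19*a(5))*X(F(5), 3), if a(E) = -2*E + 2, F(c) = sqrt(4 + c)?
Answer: 1368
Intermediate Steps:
a(E) = 2 - 2*E
X(r, Z) = r**2
(-19*a(5))*X(F(5), 3) = (-19*(2 - 2*5))*(sqrt(4 + 5))**2 = (-19*(2 - 10))*(sqrt(9))**2 = -19*(-8)*3**2 = 152*9 = 1368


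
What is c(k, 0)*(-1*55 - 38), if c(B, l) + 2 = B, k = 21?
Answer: -1767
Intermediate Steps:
c(B, l) = -2 + B
c(k, 0)*(-1*55 - 38) = (-2 + 21)*(-1*55 - 38) = 19*(-55 - 38) = 19*(-93) = -1767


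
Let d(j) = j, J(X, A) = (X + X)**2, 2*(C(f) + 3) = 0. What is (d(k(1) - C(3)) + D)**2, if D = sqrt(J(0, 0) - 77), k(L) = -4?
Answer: (1 - I*sqrt(77))**2 ≈ -76.0 - 17.55*I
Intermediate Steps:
C(f) = -3 (C(f) = -3 + (1/2)*0 = -3 + 0 = -3)
J(X, A) = 4*X**2 (J(X, A) = (2*X)**2 = 4*X**2)
D = I*sqrt(77) (D = sqrt(4*0**2 - 77) = sqrt(4*0 - 77) = sqrt(0 - 77) = sqrt(-77) = I*sqrt(77) ≈ 8.775*I)
(d(k(1) - C(3)) + D)**2 = ((-4 - 1*(-3)) + I*sqrt(77))**2 = ((-4 + 3) + I*sqrt(77))**2 = (-1 + I*sqrt(77))**2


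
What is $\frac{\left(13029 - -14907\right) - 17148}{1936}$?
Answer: $\frac{2697}{484} \approx 5.5723$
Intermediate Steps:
$\frac{\left(13029 - -14907\right) - 17148}{1936} = \left(\left(13029 + 14907\right) - 17148\right) \frac{1}{1936} = \left(27936 - 17148\right) \frac{1}{1936} = 10788 \cdot \frac{1}{1936} = \frac{2697}{484}$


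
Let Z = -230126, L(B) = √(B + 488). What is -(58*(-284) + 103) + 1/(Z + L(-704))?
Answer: 433434555209911/26478988046 - 3*I*√6/26478988046 ≈ 16369.0 - 2.7752e-10*I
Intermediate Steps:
L(B) = √(488 + B)
-(58*(-284) + 103) + 1/(Z + L(-704)) = -(58*(-284) + 103) + 1/(-230126 + √(488 - 704)) = -(-16472 + 103) + 1/(-230126 + √(-216)) = -1*(-16369) + 1/(-230126 + 6*I*√6) = 16369 + 1/(-230126 + 6*I*√6)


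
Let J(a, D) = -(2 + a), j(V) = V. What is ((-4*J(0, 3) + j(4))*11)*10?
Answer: 1320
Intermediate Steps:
J(a, D) = -2 - a (J(a, D) = -(2 + a) = -2 - a)
((-4*J(0, 3) + j(4))*11)*10 = ((-4*(-2 - 1*0) + 4)*11)*10 = ((-4*(-2 + 0) + 4)*11)*10 = ((-4*(-2) + 4)*11)*10 = ((8 + 4)*11)*10 = (12*11)*10 = 132*10 = 1320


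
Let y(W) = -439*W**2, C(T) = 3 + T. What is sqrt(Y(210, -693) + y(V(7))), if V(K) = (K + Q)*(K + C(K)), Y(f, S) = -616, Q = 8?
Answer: I*sqrt(28546591) ≈ 5342.9*I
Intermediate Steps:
V(K) = (3 + 2*K)*(8 + K) (V(K) = (K + 8)*(K + (3 + K)) = (8 + K)*(3 + 2*K) = (3 + 2*K)*(8 + K))
sqrt(Y(210, -693) + y(V(7))) = sqrt(-616 - 439*(24 + 2*7**2 + 19*7)**2) = sqrt(-616 - 439*(24 + 2*49 + 133)**2) = sqrt(-616 - 439*(24 + 98 + 133)**2) = sqrt(-616 - 439*255**2) = sqrt(-616 - 439*65025) = sqrt(-616 - 28545975) = sqrt(-28546591) = I*sqrt(28546591)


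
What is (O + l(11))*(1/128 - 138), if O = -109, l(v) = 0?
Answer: 1925267/128 ≈ 15041.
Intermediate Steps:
(O + l(11))*(1/128 - 138) = (-109 + 0)*(1/128 - 138) = -109*(1/128 - 138) = -109*(-17663/128) = 1925267/128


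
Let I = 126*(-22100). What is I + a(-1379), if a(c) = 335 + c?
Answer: -2785644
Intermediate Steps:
I = -2784600
I + a(-1379) = -2784600 + (335 - 1379) = -2784600 - 1044 = -2785644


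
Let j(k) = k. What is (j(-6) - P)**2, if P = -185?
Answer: 32041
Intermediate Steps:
(j(-6) - P)**2 = (-6 - 1*(-185))**2 = (-6 + 185)**2 = 179**2 = 32041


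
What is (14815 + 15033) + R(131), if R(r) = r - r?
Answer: 29848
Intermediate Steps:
R(r) = 0
(14815 + 15033) + R(131) = (14815 + 15033) + 0 = 29848 + 0 = 29848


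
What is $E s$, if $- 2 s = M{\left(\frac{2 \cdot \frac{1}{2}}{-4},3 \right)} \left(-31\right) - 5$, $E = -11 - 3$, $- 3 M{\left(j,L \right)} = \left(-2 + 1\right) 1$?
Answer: $- \frac{322}{3} \approx -107.33$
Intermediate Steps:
$M{\left(j,L \right)} = \frac{1}{3}$ ($M{\left(j,L \right)} = - \frac{\left(-2 + 1\right) 1}{3} = - \frac{\left(-1\right) 1}{3} = \left(- \frac{1}{3}\right) \left(-1\right) = \frac{1}{3}$)
$E = -14$ ($E = -11 - 3 = -14$)
$s = \frac{23}{3}$ ($s = - \frac{\frac{1}{3} \left(-31\right) - 5}{2} = - \frac{- \frac{31}{3} - 5}{2} = \left(- \frac{1}{2}\right) \left(- \frac{46}{3}\right) = \frac{23}{3} \approx 7.6667$)
$E s = \left(-14\right) \frac{23}{3} = - \frac{322}{3}$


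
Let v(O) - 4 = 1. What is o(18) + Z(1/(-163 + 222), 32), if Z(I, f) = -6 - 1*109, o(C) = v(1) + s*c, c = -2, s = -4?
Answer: -102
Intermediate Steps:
v(O) = 5 (v(O) = 4 + 1 = 5)
o(C) = 13 (o(C) = 5 - 4*(-2) = 5 + 8 = 13)
Z(I, f) = -115 (Z(I, f) = -6 - 109 = -115)
o(18) + Z(1/(-163 + 222), 32) = 13 - 115 = -102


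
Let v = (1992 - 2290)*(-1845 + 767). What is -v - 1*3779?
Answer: -325023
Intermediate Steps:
v = 321244 (v = -298*(-1078) = 321244)
-v - 1*3779 = -1*321244 - 1*3779 = -321244 - 3779 = -325023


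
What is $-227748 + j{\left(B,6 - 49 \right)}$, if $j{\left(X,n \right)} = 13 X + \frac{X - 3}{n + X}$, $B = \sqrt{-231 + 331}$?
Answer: $- \frac{7511401}{33} \approx -2.2762 \cdot 10^{5}$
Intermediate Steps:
$B = 10$ ($B = \sqrt{100} = 10$)
$j{\left(X,n \right)} = 13 X + \frac{-3 + X}{X + n}$
$-227748 + j{\left(B,6 - 49 \right)} = -227748 + \frac{-3 + 10 + 13 \cdot 10^{2} + 13 \cdot 10 \left(6 - 49\right)}{10 + \left(6 - 49\right)} = -227748 + \frac{-3 + 10 + 13 \cdot 100 + 13 \cdot 10 \left(-43\right)}{10 - 43} = -227748 + \frac{-3 + 10 + 1300 - 5590}{-33} = -227748 - - \frac{4283}{33} = -227748 + \frac{4283}{33} = - \frac{7511401}{33}$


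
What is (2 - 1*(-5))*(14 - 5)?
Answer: 63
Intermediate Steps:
(2 - 1*(-5))*(14 - 5) = (2 + 5)*9 = 7*9 = 63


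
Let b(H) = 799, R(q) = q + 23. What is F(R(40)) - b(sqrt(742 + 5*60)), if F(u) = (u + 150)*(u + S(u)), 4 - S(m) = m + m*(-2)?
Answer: 26891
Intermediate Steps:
S(m) = 4 + m (S(m) = 4 - (m + m*(-2)) = 4 - (m - 2*m) = 4 - (-1)*m = 4 + m)
R(q) = 23 + q
F(u) = (4 + 2*u)*(150 + u) (F(u) = (u + 150)*(u + (4 + u)) = (150 + u)*(4 + 2*u) = (4 + 2*u)*(150 + u))
F(R(40)) - b(sqrt(742 + 5*60)) = (600 + 2*(23 + 40)**2 + 304*(23 + 40)) - 1*799 = (600 + 2*63**2 + 304*63) - 799 = (600 + 2*3969 + 19152) - 799 = (600 + 7938 + 19152) - 799 = 27690 - 799 = 26891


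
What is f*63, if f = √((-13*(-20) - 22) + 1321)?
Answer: 63*√1559 ≈ 2487.5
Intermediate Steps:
f = √1559 (f = √((260 - 22) + 1321) = √(238 + 1321) = √1559 ≈ 39.484)
f*63 = √1559*63 = 63*√1559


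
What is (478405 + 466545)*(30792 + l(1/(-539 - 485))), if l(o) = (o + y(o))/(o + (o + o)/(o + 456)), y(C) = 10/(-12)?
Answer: 42069445696748750/1406973 ≈ 2.9901e+10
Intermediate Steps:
y(C) = -⅚ (y(C) = 10*(-1/12) = -⅚)
l(o) = (-⅚ + o)/(o + 2*o/(456 + o)) (l(o) = (o - ⅚)/(o + (o + o)/(o + 456)) = (-⅚ + o)/(o + (2*o)/(456 + o)) = (-⅚ + o)/(o + 2*o/(456 + o)))
(478405 + 466545)*(30792 + l(1/(-539 - 485))) = (478405 + 466545)*(30792 + (-380 + (1/(-539 - 485))² + 2731/(6*(-539 - 485)))/((1/(-539 - 485))*(458 + 1/(-539 - 485)))) = 944950*(30792 + (-380 + (1/(-1024))² + (2731/6)/(-1024))/((1/(-1024))*(458 + 1/(-1024)))) = 944950*(30792 + (-380 + (-1/1024)² + (2731/6)*(-1/1024))/((-1/1024)*(458 - 1/1024))) = 944950*(30792 - 1024*(-380 + 1/1048576 - 2731/6144)/468991/1024) = 944950*(30792 - 1024*1024/468991*(-1196774909/3145728)) = 944950*(30792 + 1196774909/1406973) = 944950*(44520287525/1406973) = 42069445696748750/1406973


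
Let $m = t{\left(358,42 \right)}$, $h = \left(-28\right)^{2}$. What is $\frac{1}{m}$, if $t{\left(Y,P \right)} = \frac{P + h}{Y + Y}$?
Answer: $\frac{358}{413} \approx 0.86683$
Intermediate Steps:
$h = 784$
$t{\left(Y,P \right)} = \frac{784 + P}{2 Y}$ ($t{\left(Y,P \right)} = \frac{P + 784}{Y + Y} = \frac{784 + P}{2 Y}$)
$m = \frac{413}{358}$ ($m = \frac{784 + 42}{2 \cdot 358} = \frac{1}{2} \cdot \frac{1}{358} \cdot 826 = \frac{413}{358} \approx 1.1536$)
$\frac{1}{m} = \frac{1}{\frac{413}{358}} = \frac{358}{413}$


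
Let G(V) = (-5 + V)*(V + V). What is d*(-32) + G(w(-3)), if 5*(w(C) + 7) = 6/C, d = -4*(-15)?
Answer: -43412/25 ≈ -1736.5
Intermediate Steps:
d = 60
w(C) = -7 + 6/(5*C) (w(C) = -7 + (6/C)/5 = -7 + 6/(5*C))
G(V) = 2*V*(-5 + V) (G(V) = (-5 + V)*(2*V) = 2*V*(-5 + V))
d*(-32) + G(w(-3)) = 60*(-32) + 2*(-7 + (6/5)/(-3))*(-5 + (-7 + (6/5)/(-3))) = -1920 + 2*(-7 + (6/5)*(-1/3))*(-5 + (-7 + (6/5)*(-1/3))) = -1920 + 2*(-7 - 2/5)*(-5 + (-7 - 2/5)) = -1920 + 2*(-37/5)*(-5 - 37/5) = -1920 + 2*(-37/5)*(-62/5) = -1920 + 4588/25 = -43412/25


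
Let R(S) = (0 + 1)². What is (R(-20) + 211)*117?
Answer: 24804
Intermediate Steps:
R(S) = 1 (R(S) = 1² = 1)
(R(-20) + 211)*117 = (1 + 211)*117 = 212*117 = 24804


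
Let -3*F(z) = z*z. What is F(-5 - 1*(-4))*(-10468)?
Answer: 10468/3 ≈ 3489.3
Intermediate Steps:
F(z) = -z²/3 (F(z) = -z*z/3 = -z²/3)
F(-5 - 1*(-4))*(-10468) = -(-5 - 1*(-4))²/3*(-10468) = -(-5 + 4)²/3*(-10468) = -⅓*(-1)²*(-10468) = -⅓*1*(-10468) = -⅓*(-10468) = 10468/3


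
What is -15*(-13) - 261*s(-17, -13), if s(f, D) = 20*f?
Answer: 88935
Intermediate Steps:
-15*(-13) - 261*s(-17, -13) = -15*(-13) - 5220*(-17) = 195 - 261*(-340) = 195 + 88740 = 88935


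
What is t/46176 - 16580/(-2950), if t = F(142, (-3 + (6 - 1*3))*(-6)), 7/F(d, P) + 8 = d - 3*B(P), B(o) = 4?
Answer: 9340298641/1661874240 ≈ 5.6203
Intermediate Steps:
F(d, P) = 7/(-20 + d) (F(d, P) = 7/(-8 + (d - 3*4)) = 7/(-8 + (d - 12)) = 7/(-8 + (-12 + d)) = 7/(-20 + d))
t = 7/122 (t = 7/(-20 + 142) = 7/122 ≈ 0.057377)
t/46176 - 16580/(-2950) = (7/122)/46176 - 16580/(-2950) = (7/122)*(1/46176) - 16580*(-1/2950) = 7/5633472 + 1658/295 = 9340298641/1661874240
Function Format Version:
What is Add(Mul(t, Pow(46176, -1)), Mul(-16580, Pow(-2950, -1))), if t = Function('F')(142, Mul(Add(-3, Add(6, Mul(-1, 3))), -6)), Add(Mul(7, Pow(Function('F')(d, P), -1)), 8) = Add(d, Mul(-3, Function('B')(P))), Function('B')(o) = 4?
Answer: Rational(9340298641, 1661874240) ≈ 5.6203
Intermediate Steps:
Function('F')(d, P) = Mul(7, Pow(Add(-20, d), -1)) (Function('F')(d, P) = Mul(7, Pow(Add(-8, Add(d, Mul(-3, 4))), -1)) = Mul(7, Pow(Add(-8, Add(d, -12)), -1)) = Mul(7, Pow(Add(-8, Add(-12, d)), -1)) = Mul(7, Pow(Add(-20, d), -1)))
t = Rational(7, 122) (t = Mul(7, Pow(Add(-20, 142), -1)) = Mul(7, Pow(122, -1)) = Mul(7, Rational(1, 122)) = Rational(7, 122) ≈ 0.057377)
Add(Mul(t, Pow(46176, -1)), Mul(-16580, Pow(-2950, -1))) = Add(Mul(Rational(7, 122), Pow(46176, -1)), Mul(-16580, Pow(-2950, -1))) = Add(Mul(Rational(7, 122), Rational(1, 46176)), Mul(-16580, Rational(-1, 2950))) = Add(Rational(7, 5633472), Rational(1658, 295)) = Rational(9340298641, 1661874240)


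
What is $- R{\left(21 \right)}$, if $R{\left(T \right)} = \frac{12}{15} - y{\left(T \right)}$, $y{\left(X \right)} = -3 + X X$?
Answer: $\frac{2186}{5} \approx 437.2$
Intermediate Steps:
$y{\left(X \right)} = -3 + X^{2}$
$R{\left(T \right)} = \frac{19}{5} - T^{2}$ ($R{\left(T \right)} = \frac{12}{15} - \left(-3 + T^{2}\right) = 12 \cdot \frac{1}{15} - \left(-3 + T^{2}\right) = \frac{4}{5} - \left(-3 + T^{2}\right) = \frac{19}{5} - T^{2}$)
$- R{\left(21 \right)} = - (\frac{19}{5} - 21^{2}) = - (\frac{19}{5} - 441) = \left(-1\right) \left(- \frac{2186}{5}\right) = \frac{2186}{5}$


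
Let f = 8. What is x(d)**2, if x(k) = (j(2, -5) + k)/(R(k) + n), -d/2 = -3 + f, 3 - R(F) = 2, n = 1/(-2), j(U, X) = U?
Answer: 256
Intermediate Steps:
n = -1/2 ≈ -0.50000
R(F) = 1 (R(F) = 3 - 1*2 = 3 - 2 = 1)
d = -10 (d = -2*(-3 + 8) = -2*5 = -10)
x(k) = 4 + 2*k (x(k) = (2 + k)/(1 - 1/2) = (2 + k)/(1/2) = (2 + k)*2 = 4 + 2*k)
x(d)**2 = (4 + 2*(-10))**2 = (4 - 20)**2 = (-16)**2 = 256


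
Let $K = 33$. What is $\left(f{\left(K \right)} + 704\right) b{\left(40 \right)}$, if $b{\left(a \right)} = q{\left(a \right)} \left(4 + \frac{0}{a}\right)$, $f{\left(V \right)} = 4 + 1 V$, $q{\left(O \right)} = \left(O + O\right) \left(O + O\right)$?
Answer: $18969600$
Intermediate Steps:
$q{\left(O \right)} = 4 O^{2}$ ($q{\left(O \right)} = 2 O 2 O = 4 O^{2}$)
$f{\left(V \right)} = 4 + V$
$b{\left(a \right)} = 16 a^{2}$ ($b{\left(a \right)} = 4 a^{2} \left(4 + \frac{0}{a}\right) = 4 a^{2} \left(4 + 0\right) = 4 a^{2} \cdot 4 = 16 a^{2}$)
$\left(f{\left(K \right)} + 704\right) b{\left(40 \right)} = \left(\left(4 + 33\right) + 704\right) 16 \cdot 40^{2} = \left(37 + 704\right) 16 \cdot 1600 = 741 \cdot 25600 = 18969600$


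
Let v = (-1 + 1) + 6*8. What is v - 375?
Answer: -327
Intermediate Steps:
v = 48 (v = 0 + 48 = 48)
v - 375 = 48 - 375 = -327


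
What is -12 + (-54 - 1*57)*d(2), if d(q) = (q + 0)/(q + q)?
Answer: -135/2 ≈ -67.500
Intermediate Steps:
d(q) = 1/2 (d(q) = q/((2*q)) = q*(1/(2*q)) = 1/2)
-12 + (-54 - 1*57)*d(2) = -12 + (-54 - 1*57)*(1/2) = -12 + (-54 - 57)*(1/2) = -12 - 111*1/2 = -12 - 111/2 = -135/2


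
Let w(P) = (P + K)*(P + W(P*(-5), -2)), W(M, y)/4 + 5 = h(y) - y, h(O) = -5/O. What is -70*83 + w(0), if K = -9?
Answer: -5792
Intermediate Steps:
W(M, y) = -20 - 20/y - 4*y (W(M, y) = -20 + 4*(-5/y - y) = -20 + 4*(-y - 5/y) = -20 + (-20/y - 4*y) = -20 - 20/y - 4*y)
w(P) = (-9 + P)*(-2 + P) (w(P) = (P - 9)*(P + (-20 - 20/(-2) - 4*(-2))) = (-9 + P)*(P + (-20 - 20*(-1/2) + 8)) = (-9 + P)*(P + (-20 + 10 + 8)) = (-9 + P)*(P - 2) = (-9 + P)*(-2 + P))
-70*83 + w(0) = -70*83 + (18 + 0**2 - 11*0) = -5810 + (18 + 0 + 0) = -5810 + 18 = -5792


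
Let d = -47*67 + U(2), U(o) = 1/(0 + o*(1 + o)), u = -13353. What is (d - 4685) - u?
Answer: 33115/6 ≈ 5519.2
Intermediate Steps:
U(o) = 1/(o*(1 + o))
d = -18893/6 (d = -47*67 + 1/(2*(1 + 2)) = -3149 + (½)/3 = -3149 + (½)*(⅓) = -3149 + ⅙ = -18893/6 ≈ -3148.8)
(d - 4685) - u = (-18893/6 - 4685) - 1*(-13353) = -47003/6 + 13353 = 33115/6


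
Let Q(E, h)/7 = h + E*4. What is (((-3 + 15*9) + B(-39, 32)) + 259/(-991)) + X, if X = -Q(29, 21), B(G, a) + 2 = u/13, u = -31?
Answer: -10714095/12883 ≈ -831.65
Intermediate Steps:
Q(E, h) = 7*h + 28*E (Q(E, h) = 7*(h + E*4) = 7*(h + 4*E) = 7*h + 28*E)
B(G, a) = -57/13 (B(G, a) = -2 - 31/13 = -57/13)
X = -959 (X = -(7*21 + 28*29) = -(147 + 812) = -1*959 = -959)
(((-3 + 15*9) + B(-39, 32)) + 259/(-991)) + X = (((-3 + 15*9) - 57/13) + 259/(-991)) - 959 = (((-3 + 135) - 57/13) + 259*(-1/991)) - 959 = ((132 - 57/13) - 259/991) - 959 = (1659/13 - 259/991) - 959 = 1640702/12883 - 959 = -10714095/12883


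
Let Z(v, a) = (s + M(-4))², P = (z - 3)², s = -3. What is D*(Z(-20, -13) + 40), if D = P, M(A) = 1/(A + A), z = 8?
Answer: 79625/64 ≈ 1244.1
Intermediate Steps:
M(A) = 1/(2*A)
P = 25 (P = (8 - 3)² = 5² = 25)
Z(v, a) = 625/64 (Z(v, a) = (-3 + (½)/(-4))² = (-3 + (½)*(-¼))² = (-3 - ⅛)² = (-25/8)² = 625/64)
D = 25
D*(Z(-20, -13) + 40) = 25*(625/64 + 40) = 25*(3185/64) = 79625/64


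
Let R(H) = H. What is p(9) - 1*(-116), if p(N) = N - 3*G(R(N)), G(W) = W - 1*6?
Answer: 116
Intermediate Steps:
G(W) = -6 + W (G(W) = W - 6 = -6 + W)
p(N) = 18 - 2*N (p(N) = N - 3*(-6 + N) = N + (18 - 3*N) = 18 - 2*N)
p(9) - 1*(-116) = (18 - 2*9) - 1*(-116) = (18 - 18) + 116 = 0 + 116 = 116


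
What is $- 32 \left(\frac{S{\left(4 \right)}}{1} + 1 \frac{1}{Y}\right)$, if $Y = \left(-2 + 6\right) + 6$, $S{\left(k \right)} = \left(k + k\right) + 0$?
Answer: $- \frac{1296}{5} \approx -259.2$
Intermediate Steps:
$S{\left(k \right)} = 2 k$ ($S{\left(k \right)} = 2 k + 0 = 2 k$)
$Y = 10$ ($Y = 4 + 6 = 10$)
$- 32 \left(\frac{S{\left(4 \right)}}{1} + 1 \frac{1}{Y}\right) = - 32 \left(\frac{2 \cdot 4}{1} + 1 \cdot \frac{1}{10}\right) = - 32 \left(8 \cdot 1 + 1 \cdot \frac{1}{10}\right) = - 32 \left(8 + \frac{1}{10}\right) = \left(-32\right) \frac{81}{10} = - \frac{1296}{5}$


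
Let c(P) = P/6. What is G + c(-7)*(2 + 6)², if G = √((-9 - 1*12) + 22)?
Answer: -221/3 ≈ -73.667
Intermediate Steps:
c(P) = P/6 (c(P) = P*(⅙) = P/6)
G = 1 (G = √((-9 - 12) + 22) = √(-21 + 22) = √1 = 1)
G + c(-7)*(2 + 6)² = 1 + ((⅙)*(-7))*(2 + 6)² = 1 - 7/6*8² = 1 - 7/6*64 = 1 - 224/3 = -221/3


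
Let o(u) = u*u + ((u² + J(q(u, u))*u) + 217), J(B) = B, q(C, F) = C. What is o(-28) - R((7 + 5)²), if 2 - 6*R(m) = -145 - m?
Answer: 5041/2 ≈ 2520.5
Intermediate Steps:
R(m) = 49/2 + m/6 (R(m) = ⅓ - (-145 - m)/6 = ⅓ + (145/6 + m/6) = 49/2 + m/6)
o(u) = 217 + 3*u² (o(u) = u*u + ((u² + u*u) + 217) = u² + ((u² + u²) + 217) = u² + (2*u² + 217) = u² + (217 + 2*u²) = 217 + 3*u²)
o(-28) - R((7 + 5)²) = (217 + 3*(-28)²) - (49/2 + (7 + 5)²/6) = (217 + 3*784) - (49/2 + (⅙)*12²) = (217 + 2352) - (49/2 + (⅙)*144) = 2569 - (49/2 + 24) = 2569 - 1*97/2 = 2569 - 97/2 = 5041/2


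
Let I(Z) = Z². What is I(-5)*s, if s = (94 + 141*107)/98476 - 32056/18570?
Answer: -7187088715/182869932 ≈ -39.302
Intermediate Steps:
s = -1437417743/914349660 (s = (94 + 15087)*(1/98476) - 32056*1/18570 = 15181*(1/98476) - 16028/9285 = 15181/98476 - 16028/9285 = -1437417743/914349660 ≈ -1.5721)
I(-5)*s = (-5)²*(-1437417743/914349660) = 25*(-1437417743/914349660) = -7187088715/182869932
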